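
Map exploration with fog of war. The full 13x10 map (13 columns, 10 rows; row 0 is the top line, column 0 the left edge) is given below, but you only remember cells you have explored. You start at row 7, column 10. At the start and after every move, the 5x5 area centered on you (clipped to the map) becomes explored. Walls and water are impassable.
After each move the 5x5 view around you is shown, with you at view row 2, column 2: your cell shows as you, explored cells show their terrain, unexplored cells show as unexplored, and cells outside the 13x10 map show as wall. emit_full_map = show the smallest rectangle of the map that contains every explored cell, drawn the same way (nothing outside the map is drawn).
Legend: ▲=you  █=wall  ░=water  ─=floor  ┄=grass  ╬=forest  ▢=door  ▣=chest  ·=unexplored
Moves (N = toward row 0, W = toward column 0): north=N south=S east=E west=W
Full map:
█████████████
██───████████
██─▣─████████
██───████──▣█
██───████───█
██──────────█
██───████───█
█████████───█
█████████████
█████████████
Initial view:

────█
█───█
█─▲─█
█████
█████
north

█───█
────█
█─▲─█
█───█
█████

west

██───
─────
██▲──
██───
█████

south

─────
██───
██▲──
█████
█████

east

────█
█───█
█─▲─█
█████
█████

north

█───█
────█
█─▲─█
█───█
█████

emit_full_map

██───█
─────█
██─▲─█
██───█
██████
██████

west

██───
─────
██▲──
██───
█████

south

─────
██───
██▲──
█████
█████


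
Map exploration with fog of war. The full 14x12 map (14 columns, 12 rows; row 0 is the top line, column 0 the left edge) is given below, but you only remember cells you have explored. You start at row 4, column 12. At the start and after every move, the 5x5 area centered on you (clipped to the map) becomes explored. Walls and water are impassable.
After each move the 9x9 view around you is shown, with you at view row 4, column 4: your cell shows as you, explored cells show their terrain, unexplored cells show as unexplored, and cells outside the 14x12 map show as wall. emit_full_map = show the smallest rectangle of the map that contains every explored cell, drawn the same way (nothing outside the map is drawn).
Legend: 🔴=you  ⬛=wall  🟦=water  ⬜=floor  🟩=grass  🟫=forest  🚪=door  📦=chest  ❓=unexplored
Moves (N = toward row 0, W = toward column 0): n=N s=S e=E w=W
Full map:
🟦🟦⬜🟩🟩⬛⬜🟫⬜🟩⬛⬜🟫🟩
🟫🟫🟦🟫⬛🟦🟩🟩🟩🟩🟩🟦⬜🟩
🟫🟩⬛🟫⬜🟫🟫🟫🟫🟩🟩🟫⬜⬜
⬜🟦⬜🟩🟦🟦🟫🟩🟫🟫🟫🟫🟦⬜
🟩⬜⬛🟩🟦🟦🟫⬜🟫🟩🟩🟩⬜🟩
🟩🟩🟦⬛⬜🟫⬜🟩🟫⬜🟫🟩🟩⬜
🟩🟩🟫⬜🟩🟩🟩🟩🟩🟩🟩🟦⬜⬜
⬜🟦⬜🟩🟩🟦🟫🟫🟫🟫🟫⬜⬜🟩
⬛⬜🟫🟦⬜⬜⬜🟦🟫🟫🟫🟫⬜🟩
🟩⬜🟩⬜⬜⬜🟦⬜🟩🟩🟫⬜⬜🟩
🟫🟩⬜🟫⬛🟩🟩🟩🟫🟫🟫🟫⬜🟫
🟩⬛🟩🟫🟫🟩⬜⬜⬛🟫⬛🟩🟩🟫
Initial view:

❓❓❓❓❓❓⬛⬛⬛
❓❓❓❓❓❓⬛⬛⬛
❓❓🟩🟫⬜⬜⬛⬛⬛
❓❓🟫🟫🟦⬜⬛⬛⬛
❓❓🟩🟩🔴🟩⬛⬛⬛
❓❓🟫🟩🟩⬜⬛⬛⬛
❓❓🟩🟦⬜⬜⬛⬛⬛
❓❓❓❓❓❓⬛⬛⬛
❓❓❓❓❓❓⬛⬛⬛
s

❓❓❓❓❓❓⬛⬛⬛
❓❓🟩🟫⬜⬜⬛⬛⬛
❓❓🟫🟫🟦⬜⬛⬛⬛
❓❓🟩🟩⬜🟩⬛⬛⬛
❓❓🟫🟩🔴⬜⬛⬛⬛
❓❓🟩🟦⬜⬜⬛⬛⬛
❓❓🟫⬜⬜🟩⬛⬛⬛
❓❓❓❓❓❓⬛⬛⬛
❓❓❓❓❓❓⬛⬛⬛

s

❓❓🟩🟫⬜⬜⬛⬛⬛
❓❓🟫🟫🟦⬜⬛⬛⬛
❓❓🟩🟩⬜🟩⬛⬛⬛
❓❓🟫🟩🟩⬜⬛⬛⬛
❓❓🟩🟦🔴⬜⬛⬛⬛
❓❓🟫⬜⬜🟩⬛⬛⬛
❓❓🟫🟫⬜🟩⬛⬛⬛
❓❓❓❓❓❓⬛⬛⬛
❓❓❓❓❓❓⬛⬛⬛

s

❓❓🟫🟫🟦⬜⬛⬛⬛
❓❓🟩🟩⬜🟩⬛⬛⬛
❓❓🟫🟩🟩⬜⬛⬛⬛
❓❓🟩🟦⬜⬜⬛⬛⬛
❓❓🟫⬜🔴🟩⬛⬛⬛
❓❓🟫🟫⬜🟩⬛⬛⬛
❓❓🟫⬜⬜🟩⬛⬛⬛
❓❓❓❓❓❓⬛⬛⬛
❓❓❓❓❓❓⬛⬛⬛

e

❓🟫🟫🟦⬜⬛⬛⬛⬛
❓🟩🟩⬜🟩⬛⬛⬛⬛
❓🟫🟩🟩⬜⬛⬛⬛⬛
❓🟩🟦⬜⬜⬛⬛⬛⬛
❓🟫⬜⬜🔴⬛⬛⬛⬛
❓🟫🟫⬜🟩⬛⬛⬛⬛
❓🟫⬜⬜🟩⬛⬛⬛⬛
❓❓❓❓❓⬛⬛⬛⬛
❓❓❓❓❓⬛⬛⬛⬛

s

❓🟩🟩⬜🟩⬛⬛⬛⬛
❓🟫🟩🟩⬜⬛⬛⬛⬛
❓🟩🟦⬜⬜⬛⬛⬛⬛
❓🟫⬜⬜🟩⬛⬛⬛⬛
❓🟫🟫⬜🔴⬛⬛⬛⬛
❓🟫⬜⬜🟩⬛⬛⬛⬛
❓❓🟫⬜🟫⬛⬛⬛⬛
❓❓❓❓❓⬛⬛⬛⬛
⬛⬛⬛⬛⬛⬛⬛⬛⬛

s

❓🟫🟩🟩⬜⬛⬛⬛⬛
❓🟩🟦⬜⬜⬛⬛⬛⬛
❓🟫⬜⬜🟩⬛⬛⬛⬛
❓🟫🟫⬜🟩⬛⬛⬛⬛
❓🟫⬜⬜🔴⬛⬛⬛⬛
❓❓🟫⬜🟫⬛⬛⬛⬛
❓❓🟩🟩🟫⬛⬛⬛⬛
⬛⬛⬛⬛⬛⬛⬛⬛⬛
⬛⬛⬛⬛⬛⬛⬛⬛⬛

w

❓❓🟫🟩🟩⬜⬛⬛⬛
❓❓🟩🟦⬜⬜⬛⬛⬛
❓❓🟫⬜⬜🟩⬛⬛⬛
❓❓🟫🟫⬜🟩⬛⬛⬛
❓❓🟫⬜🔴🟩⬛⬛⬛
❓❓🟫🟫⬜🟫⬛⬛⬛
❓❓⬛🟩🟩🟫⬛⬛⬛
⬛⬛⬛⬛⬛⬛⬛⬛⬛
⬛⬛⬛⬛⬛⬛⬛⬛⬛

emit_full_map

🟩🟫⬜⬜
🟫🟫🟦⬜
🟩🟩⬜🟩
🟫🟩🟩⬜
🟩🟦⬜⬜
🟫⬜⬜🟩
🟫🟫⬜🟩
🟫⬜🔴🟩
🟫🟫⬜🟫
⬛🟩🟩🟫

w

❓❓❓🟫🟩🟩⬜⬛⬛
❓❓❓🟩🟦⬜⬜⬛⬛
❓❓🟫🟫⬜⬜🟩⬛⬛
❓❓🟫🟫🟫⬜🟩⬛⬛
❓❓🟩🟫🔴⬜🟩⬛⬛
❓❓🟫🟫🟫⬜🟫⬛⬛
❓❓🟫⬛🟩🟩🟫⬛⬛
⬛⬛⬛⬛⬛⬛⬛⬛⬛
⬛⬛⬛⬛⬛⬛⬛⬛⬛

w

❓❓❓❓🟫🟩🟩⬜⬛
❓❓❓❓🟩🟦⬜⬜⬛
❓❓🟫🟫🟫⬜⬜🟩⬛
❓❓🟫🟫🟫🟫⬜🟩⬛
❓❓🟩🟩🔴⬜⬜🟩⬛
❓❓🟫🟫🟫🟫⬜🟫⬛
❓❓⬛🟫⬛🟩🟩🟫⬛
⬛⬛⬛⬛⬛⬛⬛⬛⬛
⬛⬛⬛⬛⬛⬛⬛⬛⬛

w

❓❓❓❓❓🟫🟩🟩⬜
❓❓❓❓❓🟩🟦⬜⬜
❓❓🟫🟫🟫🟫⬜⬜🟩
❓❓🟦🟫🟫🟫🟫⬜🟩
❓❓⬜🟩🔴🟫⬜⬜🟩
❓❓🟩🟫🟫🟫🟫⬜🟫
❓❓⬜⬛🟫⬛🟩🟩🟫
⬛⬛⬛⬛⬛⬛⬛⬛⬛
⬛⬛⬛⬛⬛⬛⬛⬛⬛

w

❓❓❓❓❓❓🟫🟩🟩
❓❓❓❓❓❓🟩🟦⬜
❓❓🟫🟫🟫🟫🟫⬜⬜
❓❓⬜🟦🟫🟫🟫🟫⬜
❓❓🟦⬜🔴🟩🟫⬜⬜
❓❓🟩🟩🟫🟫🟫🟫⬜
❓❓⬜⬜⬛🟫⬛🟩🟩
⬛⬛⬛⬛⬛⬛⬛⬛⬛
⬛⬛⬛⬛⬛⬛⬛⬛⬛

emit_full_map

❓❓❓❓🟩🟫⬜⬜
❓❓❓❓🟫🟫🟦⬜
❓❓❓❓🟩🟩⬜🟩
❓❓❓❓🟫🟩🟩⬜
❓❓❓❓🟩🟦⬜⬜
🟫🟫🟫🟫🟫⬜⬜🟩
⬜🟦🟫🟫🟫🟫⬜🟩
🟦⬜🔴🟩🟫⬜⬜🟩
🟩🟩🟫🟫🟫🟫⬜🟫
⬜⬜⬛🟫⬛🟩🟩🟫

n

❓❓❓❓❓❓🟩🟩⬜
❓❓❓❓❓❓🟫🟩🟩
❓❓🟩🟩🟩🟩🟩🟦⬜
❓❓🟫🟫🟫🟫🟫⬜⬜
❓❓⬜🟦🔴🟫🟫🟫⬜
❓❓🟦⬜🟩🟩🟫⬜⬜
❓❓🟩🟩🟫🟫🟫🟫⬜
❓❓⬜⬜⬛🟫⬛🟩🟩
⬛⬛⬛⬛⬛⬛⬛⬛⬛

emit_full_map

❓❓❓❓🟩🟫⬜⬜
❓❓❓❓🟫🟫🟦⬜
❓❓❓❓🟩🟩⬜🟩
❓❓❓❓🟫🟩🟩⬜
🟩🟩🟩🟩🟩🟦⬜⬜
🟫🟫🟫🟫🟫⬜⬜🟩
⬜🟦🔴🟫🟫🟫⬜🟩
🟦⬜🟩🟩🟫⬜⬜🟩
🟩🟩🟫🟫🟫🟫⬜🟫
⬜⬜⬛🟫⬛🟩🟩🟫


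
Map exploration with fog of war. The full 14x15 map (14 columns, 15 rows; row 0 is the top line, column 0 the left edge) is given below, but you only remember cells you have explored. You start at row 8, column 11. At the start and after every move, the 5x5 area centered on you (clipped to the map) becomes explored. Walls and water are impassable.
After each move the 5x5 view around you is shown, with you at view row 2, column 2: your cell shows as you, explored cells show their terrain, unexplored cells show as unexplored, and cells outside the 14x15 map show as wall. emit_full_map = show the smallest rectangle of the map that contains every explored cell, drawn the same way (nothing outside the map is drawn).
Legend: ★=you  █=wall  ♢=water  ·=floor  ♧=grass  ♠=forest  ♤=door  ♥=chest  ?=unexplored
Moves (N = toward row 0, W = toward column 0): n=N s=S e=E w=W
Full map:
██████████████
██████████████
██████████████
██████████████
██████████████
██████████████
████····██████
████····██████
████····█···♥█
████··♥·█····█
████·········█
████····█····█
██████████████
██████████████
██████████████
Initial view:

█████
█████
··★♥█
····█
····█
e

█████
█████
··★██
···██
···██

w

█████
█████
··★♥█
····█
····█

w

█████
█████
█·★·♥
█····
·····

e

█████
█████
··★♥█
····█
····█

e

█████
█████
··★██
···██
···██

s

█████
··♥██
··★██
···██
···██

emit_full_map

██████
██████
█···♥█
█···★█
·····█
??···█

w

█████
···♥█
··★·█
····█
····█

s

···♥█
····█
··★·█
····█
█████

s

····█
····█
··★·█
█████
█████

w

█····
·····
█·★··
█████
█████

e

····█
····█
··★·█
█████
█████

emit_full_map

██████
██████
█···♥█
█····█
·····█
█··★·█
██████
██████

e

···██
···██
··★██
█████
█████

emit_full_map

██████
██████
█···♥█
█····█
·····█
█···★█
██████
██████


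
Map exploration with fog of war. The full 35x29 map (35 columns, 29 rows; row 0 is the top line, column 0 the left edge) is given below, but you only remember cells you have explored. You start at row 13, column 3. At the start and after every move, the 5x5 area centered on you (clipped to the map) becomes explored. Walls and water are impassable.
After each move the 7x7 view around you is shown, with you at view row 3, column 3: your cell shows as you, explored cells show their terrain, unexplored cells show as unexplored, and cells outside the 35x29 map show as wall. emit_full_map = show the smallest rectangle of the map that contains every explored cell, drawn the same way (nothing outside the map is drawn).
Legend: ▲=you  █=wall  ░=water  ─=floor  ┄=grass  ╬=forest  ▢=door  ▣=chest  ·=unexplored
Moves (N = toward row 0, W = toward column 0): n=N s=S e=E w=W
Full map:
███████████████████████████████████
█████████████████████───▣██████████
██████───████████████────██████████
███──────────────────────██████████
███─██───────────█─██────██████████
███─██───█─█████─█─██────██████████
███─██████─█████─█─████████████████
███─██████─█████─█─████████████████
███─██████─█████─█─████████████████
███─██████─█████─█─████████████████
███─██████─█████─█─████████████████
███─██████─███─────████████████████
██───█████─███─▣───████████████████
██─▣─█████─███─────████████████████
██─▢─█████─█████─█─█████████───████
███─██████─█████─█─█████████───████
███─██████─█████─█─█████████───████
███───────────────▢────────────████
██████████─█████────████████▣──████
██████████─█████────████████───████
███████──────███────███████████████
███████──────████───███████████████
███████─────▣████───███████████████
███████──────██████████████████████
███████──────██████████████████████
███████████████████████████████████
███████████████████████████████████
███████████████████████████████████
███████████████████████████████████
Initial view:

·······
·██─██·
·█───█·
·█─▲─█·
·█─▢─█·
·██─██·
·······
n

·······
·██─██·
·██─██·
·█─▲─█·
·█─▣─█·
·█─▢─█·
·██─██·

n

·······
·██─██·
·██─██·
·██▲██·
·█───█·
·█─▣─█·
·█─▢─█·

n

·······
·██─██·
·██─██·
·██▲██·
·██─██·
·█───█·
·█─▣─█·

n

·······
·██─██·
·██─██·
·██▲██·
·██─██·
·██─██·
·█───█·

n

·······
·██─██·
·██─██·
·██▲██·
·██─██·
·██─██·
·██─██·

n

·······
·██─██·
·██─██·
·██▲██·
·██─██·
·██─██·
·██─██·


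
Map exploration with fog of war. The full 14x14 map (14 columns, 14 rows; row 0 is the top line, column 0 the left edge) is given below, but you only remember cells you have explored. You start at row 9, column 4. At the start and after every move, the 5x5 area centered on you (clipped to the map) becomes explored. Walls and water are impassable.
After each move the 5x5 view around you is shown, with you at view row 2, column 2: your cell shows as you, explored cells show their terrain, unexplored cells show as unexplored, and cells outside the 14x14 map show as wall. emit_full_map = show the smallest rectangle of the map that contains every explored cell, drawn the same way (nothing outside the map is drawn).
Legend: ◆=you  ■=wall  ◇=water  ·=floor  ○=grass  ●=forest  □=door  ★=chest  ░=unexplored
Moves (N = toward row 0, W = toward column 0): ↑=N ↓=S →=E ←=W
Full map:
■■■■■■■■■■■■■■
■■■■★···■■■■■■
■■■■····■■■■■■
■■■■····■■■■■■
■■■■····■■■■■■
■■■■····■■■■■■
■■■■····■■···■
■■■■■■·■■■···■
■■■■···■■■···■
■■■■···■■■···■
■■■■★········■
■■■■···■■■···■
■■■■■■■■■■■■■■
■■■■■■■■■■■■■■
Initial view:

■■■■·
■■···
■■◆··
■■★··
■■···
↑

■■···
■■■■·
■■◆··
■■···
■■★··

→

■····
■■■·■
■·◆·■
■···■
■★···

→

····■
■■·■■
··◆■■
···■■
★····

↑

····■
····■
■■◆■■
···■■
···■■

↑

····■
····■
··◆·■
■■·■■
···■■

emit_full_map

░░····■
░░····■
■■··◆·■
■■■■·■■
■■···■■
■■···■■
■■★····
■■···░░

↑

····■
····■
··◆·■
····■
■■·■■

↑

····■
····■
··◆·■
····■
····■

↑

★···■
····■
··◆·■
····■
····■

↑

■■■■■
★···■
··◆·■
····■
····■

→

■■■■■
···■■
··◆■■
···■■
···■■

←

■■■■■
★···■
··◆·■
····■
····■

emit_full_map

░░■■■■■■
░░★···■■
░░··◆·■■
░░····■■
░░····■■
░░····■░
■■····■░
■■■■·■■░
■■···■■░
■■···■■░
■■★····░
■■···░░░


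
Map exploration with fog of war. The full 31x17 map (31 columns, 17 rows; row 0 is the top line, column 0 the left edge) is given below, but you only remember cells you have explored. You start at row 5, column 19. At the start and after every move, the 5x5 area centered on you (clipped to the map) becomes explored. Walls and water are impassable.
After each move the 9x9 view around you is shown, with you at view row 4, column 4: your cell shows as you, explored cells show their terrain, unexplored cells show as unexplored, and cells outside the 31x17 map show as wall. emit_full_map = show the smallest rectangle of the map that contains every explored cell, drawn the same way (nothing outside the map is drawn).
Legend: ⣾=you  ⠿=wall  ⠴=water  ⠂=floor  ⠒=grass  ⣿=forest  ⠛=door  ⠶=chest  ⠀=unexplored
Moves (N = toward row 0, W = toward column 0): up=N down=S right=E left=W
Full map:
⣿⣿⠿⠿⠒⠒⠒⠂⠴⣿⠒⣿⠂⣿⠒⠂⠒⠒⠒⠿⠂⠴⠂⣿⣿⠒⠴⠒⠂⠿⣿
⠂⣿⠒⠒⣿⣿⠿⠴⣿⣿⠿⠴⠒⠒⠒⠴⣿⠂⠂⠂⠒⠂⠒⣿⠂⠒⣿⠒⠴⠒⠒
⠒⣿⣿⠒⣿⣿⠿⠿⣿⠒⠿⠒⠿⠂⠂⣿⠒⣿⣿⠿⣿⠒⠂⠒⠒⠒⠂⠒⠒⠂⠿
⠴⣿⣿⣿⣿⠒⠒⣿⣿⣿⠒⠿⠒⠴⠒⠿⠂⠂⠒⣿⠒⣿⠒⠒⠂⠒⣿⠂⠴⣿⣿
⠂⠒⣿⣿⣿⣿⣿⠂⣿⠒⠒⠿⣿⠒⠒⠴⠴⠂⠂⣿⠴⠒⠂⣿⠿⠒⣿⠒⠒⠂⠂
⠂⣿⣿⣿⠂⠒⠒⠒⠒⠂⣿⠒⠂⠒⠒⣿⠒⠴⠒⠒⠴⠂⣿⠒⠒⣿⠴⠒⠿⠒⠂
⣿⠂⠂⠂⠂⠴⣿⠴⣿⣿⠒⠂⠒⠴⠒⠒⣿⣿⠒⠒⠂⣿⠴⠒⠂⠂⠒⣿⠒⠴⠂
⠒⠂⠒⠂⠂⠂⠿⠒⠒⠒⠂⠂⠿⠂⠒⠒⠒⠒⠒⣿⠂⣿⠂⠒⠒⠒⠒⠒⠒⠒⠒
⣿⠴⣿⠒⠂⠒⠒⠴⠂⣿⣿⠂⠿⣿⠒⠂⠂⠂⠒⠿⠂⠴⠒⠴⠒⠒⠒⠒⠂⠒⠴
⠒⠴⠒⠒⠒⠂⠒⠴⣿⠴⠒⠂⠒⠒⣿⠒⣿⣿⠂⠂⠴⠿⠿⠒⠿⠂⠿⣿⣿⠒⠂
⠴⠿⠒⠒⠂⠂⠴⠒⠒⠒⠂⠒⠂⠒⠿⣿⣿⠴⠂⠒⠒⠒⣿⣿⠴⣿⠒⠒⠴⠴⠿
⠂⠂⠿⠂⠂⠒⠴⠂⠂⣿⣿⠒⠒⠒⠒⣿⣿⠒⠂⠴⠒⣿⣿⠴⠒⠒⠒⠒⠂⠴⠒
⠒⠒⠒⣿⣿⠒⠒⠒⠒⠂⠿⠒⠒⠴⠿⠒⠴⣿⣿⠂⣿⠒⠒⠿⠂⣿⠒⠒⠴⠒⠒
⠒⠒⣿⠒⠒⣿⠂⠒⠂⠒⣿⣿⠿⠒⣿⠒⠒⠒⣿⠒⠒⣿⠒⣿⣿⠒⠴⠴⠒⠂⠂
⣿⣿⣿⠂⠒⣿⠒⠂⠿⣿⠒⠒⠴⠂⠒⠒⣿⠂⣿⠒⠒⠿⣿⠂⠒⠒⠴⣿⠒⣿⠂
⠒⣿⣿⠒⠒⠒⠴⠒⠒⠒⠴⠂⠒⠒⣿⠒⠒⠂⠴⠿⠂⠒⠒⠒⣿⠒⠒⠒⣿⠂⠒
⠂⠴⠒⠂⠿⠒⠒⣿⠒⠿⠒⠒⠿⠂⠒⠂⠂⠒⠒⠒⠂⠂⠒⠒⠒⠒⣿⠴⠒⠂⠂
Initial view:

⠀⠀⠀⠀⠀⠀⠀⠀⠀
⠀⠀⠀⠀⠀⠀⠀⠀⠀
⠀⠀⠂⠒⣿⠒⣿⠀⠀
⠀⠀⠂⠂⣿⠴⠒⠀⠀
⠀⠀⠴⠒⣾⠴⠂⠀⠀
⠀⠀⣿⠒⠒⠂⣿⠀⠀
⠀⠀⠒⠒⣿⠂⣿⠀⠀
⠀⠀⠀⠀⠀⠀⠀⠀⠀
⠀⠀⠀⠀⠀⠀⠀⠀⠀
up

⠀⠀⠀⠀⠀⠀⠀⠀⠀
⠀⠀⠀⠀⠀⠀⠀⠀⠀
⠀⠀⣿⣿⠿⣿⠒⠀⠀
⠀⠀⠂⠒⣿⠒⣿⠀⠀
⠀⠀⠂⠂⣾⠴⠒⠀⠀
⠀⠀⠴⠒⠒⠴⠂⠀⠀
⠀⠀⣿⠒⠒⠂⣿⠀⠀
⠀⠀⠒⠒⣿⠂⣿⠀⠀
⠀⠀⠀⠀⠀⠀⠀⠀⠀

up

⠿⠿⠿⠿⠿⠿⠿⠿⠿
⠀⠀⠀⠀⠀⠀⠀⠀⠀
⠀⠀⠂⠂⠂⠒⠂⠀⠀
⠀⠀⣿⣿⠿⣿⠒⠀⠀
⠀⠀⠂⠒⣾⠒⣿⠀⠀
⠀⠀⠂⠂⣿⠴⠒⠀⠀
⠀⠀⠴⠒⠒⠴⠂⠀⠀
⠀⠀⣿⠒⠒⠂⣿⠀⠀
⠀⠀⠒⠒⣿⠂⣿⠀⠀

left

⠿⠿⠿⠿⠿⠿⠿⠿⠿
⠀⠀⠀⠀⠀⠀⠀⠀⠀
⠀⠀⣿⠂⠂⠂⠒⠂⠀
⠀⠀⠒⣿⣿⠿⣿⠒⠀
⠀⠀⠂⠂⣾⣿⠒⣿⠀
⠀⠀⠴⠂⠂⣿⠴⠒⠀
⠀⠀⠒⠴⠒⠒⠴⠂⠀
⠀⠀⠀⣿⠒⠒⠂⣿⠀
⠀⠀⠀⠒⠒⣿⠂⣿⠀

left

⠿⠿⠿⠿⠿⠿⠿⠿⠿
⠀⠀⠀⠀⠀⠀⠀⠀⠀
⠀⠀⠴⣿⠂⠂⠂⠒⠂
⠀⠀⣿⠒⣿⣿⠿⣿⠒
⠀⠀⠿⠂⣾⠒⣿⠒⣿
⠀⠀⠴⠴⠂⠂⣿⠴⠒
⠀⠀⣿⠒⠴⠒⠒⠴⠂
⠀⠀⠀⠀⣿⠒⠒⠂⣿
⠀⠀⠀⠀⠒⠒⣿⠂⣿

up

⠿⠿⠿⠿⠿⠿⠿⠿⠿
⠿⠿⠿⠿⠿⠿⠿⠿⠿
⠀⠀⠂⠒⠒⠒⠿⠀⠀
⠀⠀⠴⣿⠂⠂⠂⠒⠂
⠀⠀⣿⠒⣾⣿⠿⣿⠒
⠀⠀⠿⠂⠂⠒⣿⠒⣿
⠀⠀⠴⠴⠂⠂⣿⠴⠒
⠀⠀⣿⠒⠴⠒⠒⠴⠂
⠀⠀⠀⠀⣿⠒⠒⠂⣿

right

⠿⠿⠿⠿⠿⠿⠿⠿⠿
⠿⠿⠿⠿⠿⠿⠿⠿⠿
⠀⠂⠒⠒⠒⠿⠂⠀⠀
⠀⠴⣿⠂⠂⠂⠒⠂⠀
⠀⣿⠒⣿⣾⠿⣿⠒⠀
⠀⠿⠂⠂⠒⣿⠒⣿⠀
⠀⠴⠴⠂⠂⣿⠴⠒⠀
⠀⣿⠒⠴⠒⠒⠴⠂⠀
⠀⠀⠀⣿⠒⠒⠂⣿⠀

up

⠿⠿⠿⠿⠿⠿⠿⠿⠿
⠿⠿⠿⠿⠿⠿⠿⠿⠿
⠿⠿⠿⠿⠿⠿⠿⠿⠿
⠀⠂⠒⠒⠒⠿⠂⠀⠀
⠀⠴⣿⠂⣾⠂⠒⠂⠀
⠀⣿⠒⣿⣿⠿⣿⠒⠀
⠀⠿⠂⠂⠒⣿⠒⣿⠀
⠀⠴⠴⠂⠂⣿⠴⠒⠀
⠀⣿⠒⠴⠒⠒⠴⠂⠀

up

⠿⠿⠿⠿⠿⠿⠿⠿⠿
⠿⠿⠿⠿⠿⠿⠿⠿⠿
⠿⠿⠿⠿⠿⠿⠿⠿⠿
⠿⠿⠿⠿⠿⠿⠿⠿⠿
⠀⠂⠒⠒⣾⠿⠂⠀⠀
⠀⠴⣿⠂⠂⠂⠒⠂⠀
⠀⣿⠒⣿⣿⠿⣿⠒⠀
⠀⠿⠂⠂⠒⣿⠒⣿⠀
⠀⠴⠴⠂⠂⣿⠴⠒⠀

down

⠿⠿⠿⠿⠿⠿⠿⠿⠿
⠿⠿⠿⠿⠿⠿⠿⠿⠿
⠿⠿⠿⠿⠿⠿⠿⠿⠿
⠀⠂⠒⠒⠒⠿⠂⠀⠀
⠀⠴⣿⠂⣾⠂⠒⠂⠀
⠀⣿⠒⣿⣿⠿⣿⠒⠀
⠀⠿⠂⠂⠒⣿⠒⣿⠀
⠀⠴⠴⠂⠂⣿⠴⠒⠀
⠀⣿⠒⠴⠒⠒⠴⠂⠀

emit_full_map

⠂⠒⠒⠒⠿⠂⠀
⠴⣿⠂⣾⠂⠒⠂
⣿⠒⣿⣿⠿⣿⠒
⠿⠂⠂⠒⣿⠒⣿
⠴⠴⠂⠂⣿⠴⠒
⣿⠒⠴⠒⠒⠴⠂
⠀⠀⣿⠒⠒⠂⣿
⠀⠀⠒⠒⣿⠂⣿

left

⠿⠿⠿⠿⠿⠿⠿⠿⠿
⠿⠿⠿⠿⠿⠿⠿⠿⠿
⠿⠿⠿⠿⠿⠿⠿⠿⠿
⠀⠀⠂⠒⠒⠒⠿⠂⠀
⠀⠀⠴⣿⣾⠂⠂⠒⠂
⠀⠀⣿⠒⣿⣿⠿⣿⠒
⠀⠀⠿⠂⠂⠒⣿⠒⣿
⠀⠀⠴⠴⠂⠂⣿⠴⠒
⠀⠀⣿⠒⠴⠒⠒⠴⠂

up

⠿⠿⠿⠿⠿⠿⠿⠿⠿
⠿⠿⠿⠿⠿⠿⠿⠿⠿
⠿⠿⠿⠿⠿⠿⠿⠿⠿
⠿⠿⠿⠿⠿⠿⠿⠿⠿
⠀⠀⠂⠒⣾⠒⠿⠂⠀
⠀⠀⠴⣿⠂⠂⠂⠒⠂
⠀⠀⣿⠒⣿⣿⠿⣿⠒
⠀⠀⠿⠂⠂⠒⣿⠒⣿
⠀⠀⠴⠴⠂⠂⣿⠴⠒

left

⠿⠿⠿⠿⠿⠿⠿⠿⠿
⠿⠿⠿⠿⠿⠿⠿⠿⠿
⠿⠿⠿⠿⠿⠿⠿⠿⠿
⠿⠿⠿⠿⠿⠿⠿⠿⠿
⠀⠀⠒⠂⣾⠒⠒⠿⠂
⠀⠀⠒⠴⣿⠂⠂⠂⠒
⠀⠀⠂⣿⠒⣿⣿⠿⣿
⠀⠀⠀⠿⠂⠂⠒⣿⠒
⠀⠀⠀⠴⠴⠂⠂⣿⠴

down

⠿⠿⠿⠿⠿⠿⠿⠿⠿
⠿⠿⠿⠿⠿⠿⠿⠿⠿
⠿⠿⠿⠿⠿⠿⠿⠿⠿
⠀⠀⠒⠂⠒⠒⠒⠿⠂
⠀⠀⠒⠴⣾⠂⠂⠂⠒
⠀⠀⠂⣿⠒⣿⣿⠿⣿
⠀⠀⠒⠿⠂⠂⠒⣿⠒
⠀⠀⠀⠴⠴⠂⠂⣿⠴
⠀⠀⠀⣿⠒⠴⠒⠒⠴

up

⠿⠿⠿⠿⠿⠿⠿⠿⠿
⠿⠿⠿⠿⠿⠿⠿⠿⠿
⠿⠿⠿⠿⠿⠿⠿⠿⠿
⠿⠿⠿⠿⠿⠿⠿⠿⠿
⠀⠀⠒⠂⣾⠒⠒⠿⠂
⠀⠀⠒⠴⣿⠂⠂⠂⠒
⠀⠀⠂⣿⠒⣿⣿⠿⣿
⠀⠀⠒⠿⠂⠂⠒⣿⠒
⠀⠀⠀⠴⠴⠂⠂⣿⠴

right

⠿⠿⠿⠿⠿⠿⠿⠿⠿
⠿⠿⠿⠿⠿⠿⠿⠿⠿
⠿⠿⠿⠿⠿⠿⠿⠿⠿
⠿⠿⠿⠿⠿⠿⠿⠿⠿
⠀⠒⠂⠒⣾⠒⠿⠂⠀
⠀⠒⠴⣿⠂⠂⠂⠒⠂
⠀⠂⣿⠒⣿⣿⠿⣿⠒
⠀⠒⠿⠂⠂⠒⣿⠒⣿
⠀⠀⠴⠴⠂⠂⣿⠴⠒

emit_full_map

⠒⠂⠒⣾⠒⠿⠂⠀
⠒⠴⣿⠂⠂⠂⠒⠂
⠂⣿⠒⣿⣿⠿⣿⠒
⠒⠿⠂⠂⠒⣿⠒⣿
⠀⠴⠴⠂⠂⣿⠴⠒
⠀⣿⠒⠴⠒⠒⠴⠂
⠀⠀⠀⣿⠒⠒⠂⣿
⠀⠀⠀⠒⠒⣿⠂⣿

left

⠿⠿⠿⠿⠿⠿⠿⠿⠿
⠿⠿⠿⠿⠿⠿⠿⠿⠿
⠿⠿⠿⠿⠿⠿⠿⠿⠿
⠿⠿⠿⠿⠿⠿⠿⠿⠿
⠀⠀⠒⠂⣾⠒⠒⠿⠂
⠀⠀⠒⠴⣿⠂⠂⠂⠒
⠀⠀⠂⣿⠒⣿⣿⠿⣿
⠀⠀⠒⠿⠂⠂⠒⣿⠒
⠀⠀⠀⠴⠴⠂⠂⣿⠴

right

⠿⠿⠿⠿⠿⠿⠿⠿⠿
⠿⠿⠿⠿⠿⠿⠿⠿⠿
⠿⠿⠿⠿⠿⠿⠿⠿⠿
⠿⠿⠿⠿⠿⠿⠿⠿⠿
⠀⠒⠂⠒⣾⠒⠿⠂⠀
⠀⠒⠴⣿⠂⠂⠂⠒⠂
⠀⠂⣿⠒⣿⣿⠿⣿⠒
⠀⠒⠿⠂⠂⠒⣿⠒⣿
⠀⠀⠴⠴⠂⠂⣿⠴⠒


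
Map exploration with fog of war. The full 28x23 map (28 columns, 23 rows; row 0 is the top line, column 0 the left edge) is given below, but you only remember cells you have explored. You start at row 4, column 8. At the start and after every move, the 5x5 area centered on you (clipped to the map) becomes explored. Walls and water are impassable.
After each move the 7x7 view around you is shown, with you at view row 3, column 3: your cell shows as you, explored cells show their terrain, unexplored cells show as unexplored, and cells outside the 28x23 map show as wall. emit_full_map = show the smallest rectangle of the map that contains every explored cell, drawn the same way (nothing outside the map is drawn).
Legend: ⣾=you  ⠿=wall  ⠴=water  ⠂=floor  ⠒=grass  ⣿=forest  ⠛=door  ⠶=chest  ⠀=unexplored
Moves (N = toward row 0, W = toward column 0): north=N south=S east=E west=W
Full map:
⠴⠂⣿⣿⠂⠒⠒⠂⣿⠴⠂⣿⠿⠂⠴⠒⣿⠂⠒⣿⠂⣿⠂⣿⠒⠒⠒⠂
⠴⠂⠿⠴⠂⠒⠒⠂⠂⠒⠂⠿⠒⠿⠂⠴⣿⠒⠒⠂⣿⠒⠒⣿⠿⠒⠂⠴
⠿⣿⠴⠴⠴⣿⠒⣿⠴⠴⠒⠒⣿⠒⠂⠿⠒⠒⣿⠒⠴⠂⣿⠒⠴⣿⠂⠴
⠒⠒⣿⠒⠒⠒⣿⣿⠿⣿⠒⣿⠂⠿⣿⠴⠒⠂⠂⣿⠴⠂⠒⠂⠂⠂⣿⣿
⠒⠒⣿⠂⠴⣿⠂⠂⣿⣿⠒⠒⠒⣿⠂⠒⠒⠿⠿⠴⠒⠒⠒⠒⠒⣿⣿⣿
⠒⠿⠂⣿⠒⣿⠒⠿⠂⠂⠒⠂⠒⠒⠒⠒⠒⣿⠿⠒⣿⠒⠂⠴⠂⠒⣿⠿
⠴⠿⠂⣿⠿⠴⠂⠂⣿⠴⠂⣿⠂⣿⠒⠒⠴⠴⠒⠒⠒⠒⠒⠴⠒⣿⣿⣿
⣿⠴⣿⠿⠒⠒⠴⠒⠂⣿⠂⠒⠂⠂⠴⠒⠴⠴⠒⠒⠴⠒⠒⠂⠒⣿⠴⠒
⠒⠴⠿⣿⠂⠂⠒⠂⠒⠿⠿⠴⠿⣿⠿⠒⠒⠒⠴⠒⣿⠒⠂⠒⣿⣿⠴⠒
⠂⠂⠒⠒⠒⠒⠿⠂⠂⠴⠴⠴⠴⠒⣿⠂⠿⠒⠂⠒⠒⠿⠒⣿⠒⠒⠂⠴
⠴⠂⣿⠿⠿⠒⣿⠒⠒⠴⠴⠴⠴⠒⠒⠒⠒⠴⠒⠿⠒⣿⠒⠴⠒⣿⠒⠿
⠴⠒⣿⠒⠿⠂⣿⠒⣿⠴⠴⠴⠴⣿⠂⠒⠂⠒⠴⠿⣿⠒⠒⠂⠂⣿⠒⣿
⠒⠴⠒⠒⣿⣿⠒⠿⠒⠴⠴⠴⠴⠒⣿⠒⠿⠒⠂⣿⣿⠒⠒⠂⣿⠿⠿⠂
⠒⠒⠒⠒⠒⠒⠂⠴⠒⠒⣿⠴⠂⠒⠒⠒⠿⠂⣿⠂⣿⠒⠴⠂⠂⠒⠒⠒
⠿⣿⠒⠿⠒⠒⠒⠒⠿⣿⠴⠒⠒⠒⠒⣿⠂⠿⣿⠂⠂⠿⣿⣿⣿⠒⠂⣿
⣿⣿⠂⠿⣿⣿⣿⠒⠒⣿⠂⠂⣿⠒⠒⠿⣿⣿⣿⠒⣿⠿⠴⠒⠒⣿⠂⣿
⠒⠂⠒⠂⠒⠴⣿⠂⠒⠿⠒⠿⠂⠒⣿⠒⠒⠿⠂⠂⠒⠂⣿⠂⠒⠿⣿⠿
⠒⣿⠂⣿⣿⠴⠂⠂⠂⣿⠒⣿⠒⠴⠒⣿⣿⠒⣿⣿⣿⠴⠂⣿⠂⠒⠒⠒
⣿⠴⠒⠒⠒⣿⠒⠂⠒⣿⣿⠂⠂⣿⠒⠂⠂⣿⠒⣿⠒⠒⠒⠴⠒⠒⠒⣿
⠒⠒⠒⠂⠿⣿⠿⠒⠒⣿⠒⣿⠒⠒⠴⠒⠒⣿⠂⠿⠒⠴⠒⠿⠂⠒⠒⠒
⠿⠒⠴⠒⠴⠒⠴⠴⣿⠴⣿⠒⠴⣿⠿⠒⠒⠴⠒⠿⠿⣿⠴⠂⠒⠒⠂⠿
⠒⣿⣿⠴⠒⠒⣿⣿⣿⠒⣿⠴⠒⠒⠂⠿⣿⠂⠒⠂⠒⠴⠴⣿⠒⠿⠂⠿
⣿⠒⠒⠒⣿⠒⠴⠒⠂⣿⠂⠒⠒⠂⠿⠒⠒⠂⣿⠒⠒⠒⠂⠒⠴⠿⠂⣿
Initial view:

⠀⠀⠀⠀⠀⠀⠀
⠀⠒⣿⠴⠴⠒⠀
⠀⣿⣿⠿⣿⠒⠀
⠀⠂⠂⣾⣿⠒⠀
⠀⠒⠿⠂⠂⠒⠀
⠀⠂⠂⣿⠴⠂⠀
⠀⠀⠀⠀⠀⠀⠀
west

⠀⠀⠀⠀⠀⠀⠀
⠀⣿⠒⣿⠴⠴⠒
⠀⠒⣿⣿⠿⣿⠒
⠀⣿⠂⣾⣿⣿⠒
⠀⣿⠒⠿⠂⠂⠒
⠀⠴⠂⠂⣿⠴⠂
⠀⠀⠀⠀⠀⠀⠀

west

⠀⠀⠀⠀⠀⠀⠀
⠀⠴⣿⠒⣿⠴⠴
⠀⠒⠒⣿⣿⠿⣿
⠀⠴⣿⣾⠂⣿⣿
⠀⠒⣿⠒⠿⠂⠂
⠀⠿⠴⠂⠂⣿⠴
⠀⠀⠀⠀⠀⠀⠀

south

⠀⠴⣿⠒⣿⠴⠴
⠀⠒⠒⣿⣿⠿⣿
⠀⠴⣿⠂⠂⣿⣿
⠀⠒⣿⣾⠿⠂⠂
⠀⠿⠴⠂⠂⣿⠴
⠀⠒⠒⠴⠒⠂⠀
⠀⠀⠀⠀⠀⠀⠀

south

⠀⠒⠒⣿⣿⠿⣿
⠀⠴⣿⠂⠂⣿⣿
⠀⠒⣿⠒⠿⠂⠂
⠀⠿⠴⣾⠂⣿⠴
⠀⠒⠒⠴⠒⠂⠀
⠀⠂⠂⠒⠂⠒⠀
⠀⠀⠀⠀⠀⠀⠀

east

⠒⠒⣿⣿⠿⣿⠒
⠴⣿⠂⠂⣿⣿⠒
⠒⣿⠒⠿⠂⠂⠒
⠿⠴⠂⣾⣿⠴⠂
⠒⠒⠴⠒⠂⣿⠀
⠂⠂⠒⠂⠒⠿⠀
⠀⠀⠀⠀⠀⠀⠀

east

⠒⣿⣿⠿⣿⠒⠀
⣿⠂⠂⣿⣿⠒⠀
⣿⠒⠿⠂⠂⠒⠀
⠴⠂⠂⣾⠴⠂⠀
⠒⠴⠒⠂⣿⠂⠀
⠂⠒⠂⠒⠿⠿⠀
⠀⠀⠀⠀⠀⠀⠀

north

⣿⠒⣿⠴⠴⠒⠀
⠒⣿⣿⠿⣿⠒⠀
⣿⠂⠂⣿⣿⠒⠀
⣿⠒⠿⣾⠂⠒⠀
⠴⠂⠂⣿⠴⠂⠀
⠒⠴⠒⠂⣿⠂⠀
⠂⠒⠂⠒⠿⠿⠀

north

⠀⠀⠀⠀⠀⠀⠀
⣿⠒⣿⠴⠴⠒⠀
⠒⣿⣿⠿⣿⠒⠀
⣿⠂⠂⣾⣿⠒⠀
⣿⠒⠿⠂⠂⠒⠀
⠴⠂⠂⣿⠴⠂⠀
⠒⠴⠒⠂⣿⠂⠀

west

⠀⠀⠀⠀⠀⠀⠀
⠴⣿⠒⣿⠴⠴⠒
⠒⠒⣿⣿⠿⣿⠒
⠴⣿⠂⣾⣿⣿⠒
⠒⣿⠒⠿⠂⠂⠒
⠿⠴⠂⠂⣿⠴⠂
⠒⠒⠴⠒⠂⣿⠂

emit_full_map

⠴⣿⠒⣿⠴⠴⠒
⠒⠒⣿⣿⠿⣿⠒
⠴⣿⠂⣾⣿⣿⠒
⠒⣿⠒⠿⠂⠂⠒
⠿⠴⠂⠂⣿⠴⠂
⠒⠒⠴⠒⠂⣿⠂
⠂⠂⠒⠂⠒⠿⠿

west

⠀⠀⠀⠀⠀⠀⠀
⠀⠴⣿⠒⣿⠴⠴
⠀⠒⠒⣿⣿⠿⣿
⠀⠴⣿⣾⠂⣿⣿
⠀⠒⣿⠒⠿⠂⠂
⠀⠿⠴⠂⠂⣿⠴
⠀⠒⠒⠴⠒⠂⣿

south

⠀⠴⣿⠒⣿⠴⠴
⠀⠒⠒⣿⣿⠿⣿
⠀⠴⣿⠂⠂⣿⣿
⠀⠒⣿⣾⠿⠂⠂
⠀⠿⠴⠂⠂⣿⠴
⠀⠒⠒⠴⠒⠂⣿
⠀⠂⠂⠒⠂⠒⠿

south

⠀⠒⠒⣿⣿⠿⣿
⠀⠴⣿⠂⠂⣿⣿
⠀⠒⣿⠒⠿⠂⠂
⠀⠿⠴⣾⠂⣿⠴
⠀⠒⠒⠴⠒⠂⣿
⠀⠂⠂⠒⠂⠒⠿
⠀⠀⠀⠀⠀⠀⠀

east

⠒⠒⣿⣿⠿⣿⠒
⠴⣿⠂⠂⣿⣿⠒
⠒⣿⠒⠿⠂⠂⠒
⠿⠴⠂⣾⣿⠴⠂
⠒⠒⠴⠒⠂⣿⠂
⠂⠂⠒⠂⠒⠿⠿
⠀⠀⠀⠀⠀⠀⠀

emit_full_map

⠴⣿⠒⣿⠴⠴⠒
⠒⠒⣿⣿⠿⣿⠒
⠴⣿⠂⠂⣿⣿⠒
⠒⣿⠒⠿⠂⠂⠒
⠿⠴⠂⣾⣿⠴⠂
⠒⠒⠴⠒⠂⣿⠂
⠂⠂⠒⠂⠒⠿⠿

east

⠒⣿⣿⠿⣿⠒⠀
⣿⠂⠂⣿⣿⠒⠀
⣿⠒⠿⠂⠂⠒⠀
⠴⠂⠂⣾⠴⠂⠀
⠒⠴⠒⠂⣿⠂⠀
⠂⠒⠂⠒⠿⠿⠀
⠀⠀⠀⠀⠀⠀⠀

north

⣿⠒⣿⠴⠴⠒⠀
⠒⣿⣿⠿⣿⠒⠀
⣿⠂⠂⣿⣿⠒⠀
⣿⠒⠿⣾⠂⠒⠀
⠴⠂⠂⣿⠴⠂⠀
⠒⠴⠒⠂⣿⠂⠀
⠂⠒⠂⠒⠿⠿⠀

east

⠒⣿⠴⠴⠒⠀⠀
⣿⣿⠿⣿⠒⣿⠀
⠂⠂⣿⣿⠒⠒⠀
⠒⠿⠂⣾⠒⠂⠀
⠂⠂⣿⠴⠂⣿⠀
⠴⠒⠂⣿⠂⠒⠀
⠒⠂⠒⠿⠿⠀⠀

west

⣿⠒⣿⠴⠴⠒⠀
⠒⣿⣿⠿⣿⠒⣿
⣿⠂⠂⣿⣿⠒⠒
⣿⠒⠿⣾⠂⠒⠂
⠴⠂⠂⣿⠴⠂⣿
⠒⠴⠒⠂⣿⠂⠒
⠂⠒⠂⠒⠿⠿⠀

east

⠒⣿⠴⠴⠒⠀⠀
⣿⣿⠿⣿⠒⣿⠀
⠂⠂⣿⣿⠒⠒⠀
⠒⠿⠂⣾⠒⠂⠀
⠂⠂⣿⠴⠂⣿⠀
⠴⠒⠂⣿⠂⠒⠀
⠒⠂⠒⠿⠿⠀⠀

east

⣿⠴⠴⠒⠀⠀⠀
⣿⠿⣿⠒⣿⠂⠀
⠂⣿⣿⠒⠒⠒⠀
⠿⠂⠂⣾⠂⠒⠀
⠂⣿⠴⠂⣿⠂⠀
⠒⠂⣿⠂⠒⠂⠀
⠂⠒⠿⠿⠀⠀⠀

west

⠒⣿⠴⠴⠒⠀⠀
⣿⣿⠿⣿⠒⣿⠂
⠂⠂⣿⣿⠒⠒⠒
⠒⠿⠂⣾⠒⠂⠒
⠂⠂⣿⠴⠂⣿⠂
⠴⠒⠂⣿⠂⠒⠂
⠒⠂⠒⠿⠿⠀⠀

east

⣿⠴⠴⠒⠀⠀⠀
⣿⠿⣿⠒⣿⠂⠀
⠂⣿⣿⠒⠒⠒⠀
⠿⠂⠂⣾⠂⠒⠀
⠂⣿⠴⠂⣿⠂⠀
⠒⠂⣿⠂⠒⠂⠀
⠂⠒⠿⠿⠀⠀⠀

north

⠀⠀⠀⠀⠀⠀⠀
⣿⠴⠴⠒⠒⣿⠀
⣿⠿⣿⠒⣿⠂⠀
⠂⣿⣿⣾⠒⠒⠀
⠿⠂⠂⠒⠂⠒⠀
⠂⣿⠴⠂⣿⠂⠀
⠒⠂⣿⠂⠒⠂⠀

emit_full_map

⠴⣿⠒⣿⠴⠴⠒⠒⣿
⠒⠒⣿⣿⠿⣿⠒⣿⠂
⠴⣿⠂⠂⣿⣿⣾⠒⠒
⠒⣿⠒⠿⠂⠂⠒⠂⠒
⠿⠴⠂⠂⣿⠴⠂⣿⠂
⠒⠒⠴⠒⠂⣿⠂⠒⠂
⠂⠂⠒⠂⠒⠿⠿⠀⠀

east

⠀⠀⠀⠀⠀⠀⠀
⠴⠴⠒⠒⣿⠒⠀
⠿⣿⠒⣿⠂⠿⠀
⣿⣿⠒⣾⠒⣿⠀
⠂⠂⠒⠂⠒⠒⠀
⣿⠴⠂⣿⠂⣿⠀
⠂⣿⠂⠒⠂⠀⠀

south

⠴⠴⠒⠒⣿⠒⠀
⠿⣿⠒⣿⠂⠿⠀
⣿⣿⠒⠒⠒⣿⠀
⠂⠂⠒⣾⠒⠒⠀
⣿⠴⠂⣿⠂⣿⠀
⠂⣿⠂⠒⠂⠂⠀
⠒⠿⠿⠀⠀⠀⠀

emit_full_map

⠴⣿⠒⣿⠴⠴⠒⠒⣿⠒
⠒⠒⣿⣿⠿⣿⠒⣿⠂⠿
⠴⣿⠂⠂⣿⣿⠒⠒⠒⣿
⠒⣿⠒⠿⠂⠂⠒⣾⠒⠒
⠿⠴⠂⠂⣿⠴⠂⣿⠂⣿
⠒⠒⠴⠒⠂⣿⠂⠒⠂⠂
⠂⠂⠒⠂⠒⠿⠿⠀⠀⠀


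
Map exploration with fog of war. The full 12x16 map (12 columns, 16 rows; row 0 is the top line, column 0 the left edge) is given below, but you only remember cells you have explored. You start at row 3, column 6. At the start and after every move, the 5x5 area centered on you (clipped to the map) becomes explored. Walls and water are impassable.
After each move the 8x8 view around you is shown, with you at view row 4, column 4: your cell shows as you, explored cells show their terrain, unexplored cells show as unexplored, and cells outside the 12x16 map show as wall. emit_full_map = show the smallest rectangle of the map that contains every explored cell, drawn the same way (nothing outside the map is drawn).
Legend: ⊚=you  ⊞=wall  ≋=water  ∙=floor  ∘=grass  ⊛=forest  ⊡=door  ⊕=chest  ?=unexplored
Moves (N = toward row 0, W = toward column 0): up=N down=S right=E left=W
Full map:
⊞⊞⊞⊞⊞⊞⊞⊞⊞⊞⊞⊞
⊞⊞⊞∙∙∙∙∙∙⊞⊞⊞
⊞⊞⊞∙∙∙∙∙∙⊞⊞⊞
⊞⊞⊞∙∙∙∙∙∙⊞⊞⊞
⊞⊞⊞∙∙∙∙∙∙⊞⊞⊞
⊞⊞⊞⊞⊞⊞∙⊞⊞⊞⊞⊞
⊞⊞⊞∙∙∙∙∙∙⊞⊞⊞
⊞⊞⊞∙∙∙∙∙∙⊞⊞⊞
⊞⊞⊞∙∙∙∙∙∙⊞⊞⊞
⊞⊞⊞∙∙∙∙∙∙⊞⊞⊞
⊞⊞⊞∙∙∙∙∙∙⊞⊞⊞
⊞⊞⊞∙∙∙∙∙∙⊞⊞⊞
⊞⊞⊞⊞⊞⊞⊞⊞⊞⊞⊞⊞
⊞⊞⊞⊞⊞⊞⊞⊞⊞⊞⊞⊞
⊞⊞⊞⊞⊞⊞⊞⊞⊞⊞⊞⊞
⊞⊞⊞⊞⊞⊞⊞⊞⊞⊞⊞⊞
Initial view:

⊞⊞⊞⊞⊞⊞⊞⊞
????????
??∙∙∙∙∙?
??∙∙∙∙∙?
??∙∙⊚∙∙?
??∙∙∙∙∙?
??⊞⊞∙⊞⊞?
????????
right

⊞⊞⊞⊞⊞⊞⊞⊞
????????
?∙∙∙∙∙⊞?
?∙∙∙∙∙⊞?
?∙∙∙⊚∙⊞?
?∙∙∙∙∙⊞?
?⊞⊞∙⊞⊞⊞?
????????

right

⊞⊞⊞⊞⊞⊞⊞⊞
????????
∙∙∙∙∙⊞⊞?
∙∙∙∙∙⊞⊞?
∙∙∙∙⊚⊞⊞?
∙∙∙∙∙⊞⊞?
⊞⊞∙⊞⊞⊞⊞?
????????

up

⊞⊞⊞⊞⊞⊞⊞⊞
⊞⊞⊞⊞⊞⊞⊞⊞
??⊞⊞⊞⊞⊞?
∙∙∙∙∙⊞⊞?
∙∙∙∙⊚⊞⊞?
∙∙∙∙∙⊞⊞?
∙∙∙∙∙⊞⊞?
⊞⊞∙⊞⊞⊞⊞?

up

⊞⊞⊞⊞⊞⊞⊞⊞
⊞⊞⊞⊞⊞⊞⊞⊞
⊞⊞⊞⊞⊞⊞⊞⊞
??⊞⊞⊞⊞⊞?
∙∙∙∙⊚⊞⊞?
∙∙∙∙∙⊞⊞?
∙∙∙∙∙⊞⊞?
∙∙∙∙∙⊞⊞?

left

⊞⊞⊞⊞⊞⊞⊞⊞
⊞⊞⊞⊞⊞⊞⊞⊞
⊞⊞⊞⊞⊞⊞⊞⊞
??⊞⊞⊞⊞⊞⊞
?∙∙∙⊚∙⊞⊞
?∙∙∙∙∙⊞⊞
?∙∙∙∙∙⊞⊞
?∙∙∙∙∙⊞⊞

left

⊞⊞⊞⊞⊞⊞⊞⊞
⊞⊞⊞⊞⊞⊞⊞⊞
⊞⊞⊞⊞⊞⊞⊞⊞
??⊞⊞⊞⊞⊞⊞
??∙∙⊚∙∙⊞
??∙∙∙∙∙⊞
??∙∙∙∙∙⊞
??∙∙∙∙∙⊞

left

⊞⊞⊞⊞⊞⊞⊞⊞
⊞⊞⊞⊞⊞⊞⊞⊞
⊞⊞⊞⊞⊞⊞⊞⊞
??⊞⊞⊞⊞⊞⊞
??∙∙⊚∙∙∙
??∙∙∙∙∙∙
??∙∙∙∙∙∙
???∙∙∙∙∙

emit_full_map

⊞⊞⊞⊞⊞⊞⊞⊞
∙∙⊚∙∙∙⊞⊞
∙∙∙∙∙∙⊞⊞
∙∙∙∙∙∙⊞⊞
?∙∙∙∙∙⊞⊞
?⊞⊞∙⊞⊞⊞⊞

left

⊞⊞⊞⊞⊞⊞⊞⊞
⊞⊞⊞⊞⊞⊞⊞⊞
⊞⊞⊞⊞⊞⊞⊞⊞
??⊞⊞⊞⊞⊞⊞
??⊞∙⊚∙∙∙
??⊞∙∙∙∙∙
??⊞∙∙∙∙∙
????∙∙∙∙

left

⊞⊞⊞⊞⊞⊞⊞⊞
⊞⊞⊞⊞⊞⊞⊞⊞
⊞⊞⊞⊞⊞⊞⊞⊞
⊞?⊞⊞⊞⊞⊞⊞
⊞?⊞⊞⊚∙∙∙
⊞?⊞⊞∙∙∙∙
⊞?⊞⊞∙∙∙∙
⊞????∙∙∙

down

⊞⊞⊞⊞⊞⊞⊞⊞
⊞⊞⊞⊞⊞⊞⊞⊞
⊞?⊞⊞⊞⊞⊞⊞
⊞?⊞⊞∙∙∙∙
⊞?⊞⊞⊚∙∙∙
⊞?⊞⊞∙∙∙∙
⊞?⊞⊞∙∙∙∙
⊞????⊞⊞∙

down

⊞⊞⊞⊞⊞⊞⊞⊞
⊞?⊞⊞⊞⊞⊞⊞
⊞?⊞⊞∙∙∙∙
⊞?⊞⊞∙∙∙∙
⊞?⊞⊞⊚∙∙∙
⊞?⊞⊞∙∙∙∙
⊞?⊞⊞⊞⊞⊞∙
⊞???????

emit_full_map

⊞⊞⊞⊞⊞⊞⊞⊞⊞⊞
⊞⊞∙∙∙∙∙∙⊞⊞
⊞⊞∙∙∙∙∙∙⊞⊞
⊞⊞⊚∙∙∙∙∙⊞⊞
⊞⊞∙∙∙∙∙∙⊞⊞
⊞⊞⊞⊞⊞∙⊞⊞⊞⊞

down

⊞?⊞⊞⊞⊞⊞⊞
⊞?⊞⊞∙∙∙∙
⊞?⊞⊞∙∙∙∙
⊞?⊞⊞∙∙∙∙
⊞?⊞⊞⊚∙∙∙
⊞?⊞⊞⊞⊞⊞∙
⊞?⊞⊞∙∙∙?
⊞???????

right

?⊞⊞⊞⊞⊞⊞⊞
?⊞⊞∙∙∙∙∙
?⊞⊞∙∙∙∙∙
?⊞⊞∙∙∙∙∙
?⊞⊞∙⊚∙∙∙
?⊞⊞⊞⊞⊞∙⊞
?⊞⊞∙∙∙∙?
????????

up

⊞⊞⊞⊞⊞⊞⊞⊞
?⊞⊞⊞⊞⊞⊞⊞
?⊞⊞∙∙∙∙∙
?⊞⊞∙∙∙∙∙
?⊞⊞∙⊚∙∙∙
?⊞⊞∙∙∙∙∙
?⊞⊞⊞⊞⊞∙⊞
?⊞⊞∙∙∙∙?

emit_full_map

⊞⊞⊞⊞⊞⊞⊞⊞⊞⊞
⊞⊞∙∙∙∙∙∙⊞⊞
⊞⊞∙∙∙∙∙∙⊞⊞
⊞⊞∙⊚∙∙∙∙⊞⊞
⊞⊞∙∙∙∙∙∙⊞⊞
⊞⊞⊞⊞⊞∙⊞⊞⊞⊞
⊞⊞∙∙∙∙????


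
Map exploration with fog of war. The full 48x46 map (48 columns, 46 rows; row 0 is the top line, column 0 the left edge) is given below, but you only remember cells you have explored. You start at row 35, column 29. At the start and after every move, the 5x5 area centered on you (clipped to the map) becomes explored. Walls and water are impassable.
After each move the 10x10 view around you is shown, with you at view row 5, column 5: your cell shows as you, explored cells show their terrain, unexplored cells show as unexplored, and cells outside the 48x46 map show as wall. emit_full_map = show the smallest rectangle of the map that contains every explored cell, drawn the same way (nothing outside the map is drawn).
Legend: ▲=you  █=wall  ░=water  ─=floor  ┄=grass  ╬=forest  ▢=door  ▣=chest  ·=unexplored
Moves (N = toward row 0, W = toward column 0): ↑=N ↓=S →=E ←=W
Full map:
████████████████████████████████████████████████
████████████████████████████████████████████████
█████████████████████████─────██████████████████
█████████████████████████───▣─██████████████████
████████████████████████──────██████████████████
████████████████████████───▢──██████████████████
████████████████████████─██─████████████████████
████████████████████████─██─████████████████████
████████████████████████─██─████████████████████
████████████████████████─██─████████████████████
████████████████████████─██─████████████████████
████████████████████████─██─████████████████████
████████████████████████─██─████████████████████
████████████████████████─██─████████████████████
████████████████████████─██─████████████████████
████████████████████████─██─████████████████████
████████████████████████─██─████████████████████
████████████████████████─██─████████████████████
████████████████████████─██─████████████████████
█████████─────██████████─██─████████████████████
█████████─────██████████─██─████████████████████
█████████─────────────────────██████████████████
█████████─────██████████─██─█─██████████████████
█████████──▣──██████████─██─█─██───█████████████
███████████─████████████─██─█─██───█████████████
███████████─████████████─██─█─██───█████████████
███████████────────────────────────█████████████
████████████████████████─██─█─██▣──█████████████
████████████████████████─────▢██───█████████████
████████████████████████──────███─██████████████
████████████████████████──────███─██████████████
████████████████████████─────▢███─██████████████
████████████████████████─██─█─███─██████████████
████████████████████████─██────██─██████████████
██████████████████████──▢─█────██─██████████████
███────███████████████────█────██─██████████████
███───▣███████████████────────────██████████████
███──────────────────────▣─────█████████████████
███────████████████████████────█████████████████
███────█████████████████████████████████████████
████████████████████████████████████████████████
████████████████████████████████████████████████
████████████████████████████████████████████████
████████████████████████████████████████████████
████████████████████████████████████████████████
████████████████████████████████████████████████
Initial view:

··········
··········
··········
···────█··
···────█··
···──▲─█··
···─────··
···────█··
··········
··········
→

··········
··········
··········
··────██··
··────██··
··───▲██··
··──────··
··────██··
··········
··········

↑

··········
··········
··········
···█─███··
··────██··
··───▲██··
··────██··
··──────··
··────██··
··········

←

··········
··········
··········
···─█─███·
···────██·
···──▲─██·
···────██·
···──────·
···────██·
··········

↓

··········
··········
···─█─███·
···────██·
···────██·
···──▲─██·
···──────·
···────██·
··········
··········

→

··········
··········
··─█─███··
··────██··
··────██··
··───▲██··
··──────··
··────██··
··········
··········

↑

··········
··········
··········
··─█─███··
··────██··
··───▲██··
··────██··
··──────··
··────██··
··········

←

··········
··········
··········
···─█─███·
···────██·
···──▲─██·
···────██·
···──────·
···────██·
··········

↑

··········
··········
··········
···──▢██··
···─█─███·
···──▲─██·
···────██·
···────██·
···──────·
···────██·

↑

··········
··········
··········
···───██··
···──▢██··
···─█▲███·
···────██·
···────██·
···────██·
···──────·

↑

··········
··········
··········
···───██··
···───██··
···──▲██··
···─█─███·
···────██·
···────██·
···────██·

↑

··········
··········
··········
···──▢██··
···───██··
···──▲██··
···──▢██··
···─█─███·
···────██·
···────██·

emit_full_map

──▢██·
───██·
──▲██·
──▢██·
─█─███
────██
────██
────██
──────
────██

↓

··········
··········
···──▢██··
···───██··
···───██··
···──▲██··
···─█─███·
···────██·
···────██·
···────██·

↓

··········
···──▢██··
···───██··
···───██··
···──▢██··
···─█▲███·
···────██·
···────██·
···────██·
···──────·

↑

··········
··········
···──▢██··
···───██··
···───██··
···──▲██··
···─█─███·
···────██·
···────██·
···────██·

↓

··········
···──▢██··
···───██··
···───██··
···──▢██··
···─█▲███·
···────██·
···────██·
···────██·
···──────·

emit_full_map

──▢██·
───██·
───██·
──▢██·
─█▲███
────██
────██
────██
──────
────██

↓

···──▢██··
···───██··
···───██··
···──▢██··
···─█─███·
···──▲─██·
···────██·
···────██·
···──────·
···────██·

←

····──▢██·
····───██·
····───██·
···───▢██·
···█─█─███
···█─▲──██
···█────██
···█────██
····──────
····────██

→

···──▢██··
···───██··
···───██··
··───▢██··
··█─█─███·
··█──▲─██·
··█────██·
··█────██·
···──────·
···────██·

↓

···───██··
···───██··
··───▢██··
··█─█─███·
··█────██·
··█──▲─██·
··█────██·
···──────·
···────██·
··········

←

····───██·
····───██·
···───▢██·
···█─█─███
···█────██
···█─▲──██
···█────██
···───────
····────██
··········

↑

····──▢██·
····───██·
····───██·
···───▢██·
···█─█─███
···█─▲──██
···█────██
···█────██
···───────
····────██

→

···──▢██··
···───██··
···───██··
··───▢██··
··█─█─███·
··█──▲─██·
··█────██·
··█────██·
··───────·
···────██·

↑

··········
···──▢██··
···───██··
···───██··
··───▢██··
··█─█▲███·
··█────██·
··█────██·
··█────██·
··───────·

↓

···──▢██··
···───██··
···───██··
··───▢██··
··█─█─███·
··█──▲─██·
··█────██·
··█────██·
··───────·
···────██·

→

··──▢██···
··───██···
··───██···
·───▢███··
·█─█─███··
·█───▲██··
·█────██··
·█────██··
·───────··
··────██··

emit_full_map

·──▢██·
·───██·
·───██·
───▢███
█─█─███
█───▲██
█────██
█────██
───────
·────██
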